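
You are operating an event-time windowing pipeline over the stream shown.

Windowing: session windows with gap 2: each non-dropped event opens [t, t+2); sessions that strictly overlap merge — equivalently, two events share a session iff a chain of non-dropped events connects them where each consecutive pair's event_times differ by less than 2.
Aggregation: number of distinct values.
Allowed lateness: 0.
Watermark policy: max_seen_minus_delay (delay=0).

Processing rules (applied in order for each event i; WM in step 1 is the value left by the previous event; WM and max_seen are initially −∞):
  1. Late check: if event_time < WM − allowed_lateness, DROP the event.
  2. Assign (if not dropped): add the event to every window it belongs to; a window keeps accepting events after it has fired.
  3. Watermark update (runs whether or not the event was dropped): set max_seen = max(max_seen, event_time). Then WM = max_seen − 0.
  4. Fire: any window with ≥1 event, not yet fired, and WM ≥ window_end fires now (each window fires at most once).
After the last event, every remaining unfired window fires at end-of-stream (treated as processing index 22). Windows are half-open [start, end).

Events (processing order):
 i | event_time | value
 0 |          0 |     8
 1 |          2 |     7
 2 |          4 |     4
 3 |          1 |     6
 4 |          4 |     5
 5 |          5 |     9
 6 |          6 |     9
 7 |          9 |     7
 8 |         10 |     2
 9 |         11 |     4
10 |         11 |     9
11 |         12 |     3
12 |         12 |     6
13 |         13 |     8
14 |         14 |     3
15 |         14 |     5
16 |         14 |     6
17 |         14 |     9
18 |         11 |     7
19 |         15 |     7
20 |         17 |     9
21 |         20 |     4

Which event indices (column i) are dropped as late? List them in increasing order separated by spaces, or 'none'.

i=0 t=0 v=8: → [0,2); WM=0
i=1 t=2 v=7: → [2,4); WM=2
i=2 t=4 v=4: → [4,6); WM=4
i=3 t=1 v=6: DROP (t<4-0); WM=4
i=4 t=4 v=5: → [4,6); WM=4
i=5 t=5 v=9: → [4,7); WM=5
i=6 t=6 v=9: → [4,8); WM=6
i=7 t=9 v=7: → [9,11); WM=9
i=8 t=10 v=2: → [9,12); WM=10
i=9 t=11 v=4: → [9,13); WM=11
i=10 t=11 v=9: → [9,13); WM=11
i=11 t=12 v=3: → [9,14); WM=12
i=12 t=12 v=6: → [9,14); WM=12
i=13 t=13 v=8: → [9,15); WM=13
i=14 t=14 v=3: → [9,16); WM=14
i=15 t=14 v=5: → [9,16); WM=14
i=16 t=14 v=6: → [9,16); WM=14
i=17 t=14 v=9: → [9,16); WM=14
i=18 t=11 v=7: DROP (t<14-0); WM=14
i=19 t=15 v=7: → [9,17); WM=15
i=20 t=17 v=9: → [17,19); WM=17
i=21 t=20 v=4: → [20,22); WM=20

3 18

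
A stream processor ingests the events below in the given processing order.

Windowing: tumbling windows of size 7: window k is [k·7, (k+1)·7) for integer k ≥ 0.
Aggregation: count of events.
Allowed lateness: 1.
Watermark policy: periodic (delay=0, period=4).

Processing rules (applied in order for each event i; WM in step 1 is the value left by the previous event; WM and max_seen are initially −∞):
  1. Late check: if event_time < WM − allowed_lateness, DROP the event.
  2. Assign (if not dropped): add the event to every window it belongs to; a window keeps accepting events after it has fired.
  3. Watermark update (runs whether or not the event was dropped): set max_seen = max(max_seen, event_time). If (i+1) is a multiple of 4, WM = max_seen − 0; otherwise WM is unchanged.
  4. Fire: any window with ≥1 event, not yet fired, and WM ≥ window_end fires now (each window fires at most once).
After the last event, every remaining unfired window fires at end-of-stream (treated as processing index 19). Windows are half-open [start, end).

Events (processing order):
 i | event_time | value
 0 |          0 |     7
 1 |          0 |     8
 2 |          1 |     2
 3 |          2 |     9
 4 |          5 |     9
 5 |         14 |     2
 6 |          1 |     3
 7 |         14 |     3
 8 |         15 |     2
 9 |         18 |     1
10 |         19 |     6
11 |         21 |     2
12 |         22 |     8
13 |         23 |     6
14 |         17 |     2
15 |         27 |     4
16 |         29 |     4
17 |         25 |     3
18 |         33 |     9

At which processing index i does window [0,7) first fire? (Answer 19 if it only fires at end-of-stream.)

i=0 t=0 v=7: → [0,7); WM=−∞
i=1 t=0 v=8: → [0,7); WM=−∞
i=2 t=1 v=2: → [0,7); WM=−∞
i=3 t=2 v=9: → [0,7); WM=2
i=4 t=5 v=9: → [0,7); WM=2
i=5 t=14 v=2: → [14,21); WM=2
i=6 t=1 v=3: → [0,7); WM=2
i=7 t=14 v=3: → [14,21); WM=14; [0,7) fires=6
i=8 t=15 v=2: → [14,21); WM=14
i=9 t=18 v=1: → [14,21); WM=14
i=10 t=19 v=6: → [14,21); WM=14
i=11 t=21 v=2: → [21,28); WM=21; [14,21) fires=5
i=12 t=22 v=8: → [21,28); WM=21
i=13 t=23 v=6: → [21,28); WM=21
i=14 t=17 v=2: DROP (t<21-1); WM=21
i=15 t=27 v=4: → [21,28); WM=27
i=16 t=29 v=4: → [28,35); WM=27
i=17 t=25 v=3: DROP (t<27-1); WM=27
i=18 t=33 v=9: → [28,35); WM=27

7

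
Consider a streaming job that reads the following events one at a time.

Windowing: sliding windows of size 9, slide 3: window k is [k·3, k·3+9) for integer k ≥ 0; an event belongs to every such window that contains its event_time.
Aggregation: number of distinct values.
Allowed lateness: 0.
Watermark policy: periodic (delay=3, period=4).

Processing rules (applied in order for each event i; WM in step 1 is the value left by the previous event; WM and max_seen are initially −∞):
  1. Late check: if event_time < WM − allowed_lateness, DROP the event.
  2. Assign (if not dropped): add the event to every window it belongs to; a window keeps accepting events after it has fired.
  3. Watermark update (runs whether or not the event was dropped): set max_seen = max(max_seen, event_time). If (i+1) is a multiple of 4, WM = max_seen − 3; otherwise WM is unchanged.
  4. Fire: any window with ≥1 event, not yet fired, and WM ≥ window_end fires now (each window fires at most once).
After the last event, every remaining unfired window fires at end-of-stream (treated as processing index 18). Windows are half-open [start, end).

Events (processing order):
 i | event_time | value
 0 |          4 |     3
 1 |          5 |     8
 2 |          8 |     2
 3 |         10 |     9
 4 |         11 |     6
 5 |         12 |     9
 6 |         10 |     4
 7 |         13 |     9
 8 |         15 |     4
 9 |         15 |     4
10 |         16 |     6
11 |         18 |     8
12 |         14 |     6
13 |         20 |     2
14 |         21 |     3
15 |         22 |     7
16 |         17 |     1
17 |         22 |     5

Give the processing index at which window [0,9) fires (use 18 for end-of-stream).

7

i=0 t=4 v=3: → [3,12),[0,9); WM=−∞
i=1 t=5 v=8: → [3,12),[0,9); WM=−∞
i=2 t=8 v=2: → [6,15),[3,12),[0,9); WM=−∞
i=3 t=10 v=9: → [9,18),[6,15),[3,12); WM=7
i=4 t=11 v=6: → [9,18),[6,15),[3,12); WM=7
i=5 t=12 v=9: → [12,21),[9,18),[6,15); WM=7
i=6 t=10 v=4: → [9,18),[6,15),[3,12); WM=7
i=7 t=13 v=9: → [12,21),[9,18),[6,15); WM=10; [0,9) fires=3
i=8 t=15 v=4: → [15,24),[12,21),[9,18); WM=10
i=9 t=15 v=4: → [15,24),[12,21),[9,18); WM=10
i=10 t=16 v=6: → [15,24),[12,21),[9,18); WM=10
i=11 t=18 v=8: → [18,27),[15,24),[12,21); WM=15; [3,12) fires=6 [6,15) fires=4
i=12 t=14 v=6: DROP (t<15-0); WM=15
i=13 t=20 v=2: → [18,27),[15,24),[12,21); WM=15
i=14 t=21 v=3: → [21,30),[18,27),[15,24); WM=15
i=15 t=22 v=7: → [21,30),[18,27),[15,24); WM=19; [9,18) fires=3
i=16 t=17 v=1: DROP (t<19-0); WM=19
i=17 t=22 v=5: → [21,30),[18,27),[15,24); WM=19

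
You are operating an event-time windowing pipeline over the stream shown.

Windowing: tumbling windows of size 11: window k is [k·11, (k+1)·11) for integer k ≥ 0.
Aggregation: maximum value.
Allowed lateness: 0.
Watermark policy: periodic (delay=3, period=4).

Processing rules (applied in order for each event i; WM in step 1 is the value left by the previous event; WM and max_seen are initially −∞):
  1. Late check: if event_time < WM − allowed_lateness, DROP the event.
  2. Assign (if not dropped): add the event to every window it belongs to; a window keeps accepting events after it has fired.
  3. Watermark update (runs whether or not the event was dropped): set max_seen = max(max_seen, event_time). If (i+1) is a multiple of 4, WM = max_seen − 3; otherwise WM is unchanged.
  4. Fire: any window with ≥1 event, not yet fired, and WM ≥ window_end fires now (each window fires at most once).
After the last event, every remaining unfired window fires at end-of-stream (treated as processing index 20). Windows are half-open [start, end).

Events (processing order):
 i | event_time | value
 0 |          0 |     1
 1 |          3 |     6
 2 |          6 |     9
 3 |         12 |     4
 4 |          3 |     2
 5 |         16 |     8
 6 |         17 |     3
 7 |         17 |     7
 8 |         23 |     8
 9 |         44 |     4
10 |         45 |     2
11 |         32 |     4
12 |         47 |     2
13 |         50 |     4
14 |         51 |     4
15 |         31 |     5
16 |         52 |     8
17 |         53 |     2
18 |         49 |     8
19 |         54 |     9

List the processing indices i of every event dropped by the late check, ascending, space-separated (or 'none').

4 15

i=0 t=0 v=1: → [0,11); WM=−∞
i=1 t=3 v=6: → [0,11); WM=−∞
i=2 t=6 v=9: → [0,11); WM=−∞
i=3 t=12 v=4: → [11,22); WM=9
i=4 t=3 v=2: DROP (t<9-0); WM=9
i=5 t=16 v=8: → [11,22); WM=9
i=6 t=17 v=3: → [11,22); WM=9
i=7 t=17 v=7: → [11,22); WM=14; [0,11) fires=9
i=8 t=23 v=8: → [22,33); WM=14
i=9 t=44 v=4: → [44,55); WM=14
i=10 t=45 v=2: → [44,55); WM=14
i=11 t=32 v=4: → [22,33); WM=42; [11,22) fires=8 [22,33) fires=8
i=12 t=47 v=2: → [44,55); WM=42
i=13 t=50 v=4: → [44,55); WM=42
i=14 t=51 v=4: → [44,55); WM=42
i=15 t=31 v=5: DROP (t<42-0); WM=48
i=16 t=52 v=8: → [44,55); WM=48
i=17 t=53 v=2: → [44,55); WM=48
i=18 t=49 v=8: → [44,55); WM=48
i=19 t=54 v=9: → [44,55); WM=51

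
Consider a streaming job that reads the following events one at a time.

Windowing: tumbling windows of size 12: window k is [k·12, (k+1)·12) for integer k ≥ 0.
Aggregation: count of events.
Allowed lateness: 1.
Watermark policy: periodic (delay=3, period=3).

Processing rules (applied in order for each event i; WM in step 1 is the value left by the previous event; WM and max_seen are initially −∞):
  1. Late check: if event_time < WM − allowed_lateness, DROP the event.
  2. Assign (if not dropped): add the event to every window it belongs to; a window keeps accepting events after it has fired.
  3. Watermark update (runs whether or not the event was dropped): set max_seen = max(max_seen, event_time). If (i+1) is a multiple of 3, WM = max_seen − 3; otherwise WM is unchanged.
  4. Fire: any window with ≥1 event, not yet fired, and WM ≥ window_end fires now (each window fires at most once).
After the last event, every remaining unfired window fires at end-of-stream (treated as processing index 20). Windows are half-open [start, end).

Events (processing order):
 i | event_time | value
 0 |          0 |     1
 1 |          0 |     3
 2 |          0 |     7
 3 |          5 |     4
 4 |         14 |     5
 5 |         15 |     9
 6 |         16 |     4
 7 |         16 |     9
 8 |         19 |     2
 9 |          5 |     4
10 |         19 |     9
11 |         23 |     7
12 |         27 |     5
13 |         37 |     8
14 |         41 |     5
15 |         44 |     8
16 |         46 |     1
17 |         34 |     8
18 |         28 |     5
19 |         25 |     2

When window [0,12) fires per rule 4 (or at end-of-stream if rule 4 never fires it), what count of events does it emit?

4

i=0 t=0 v=1: → [0,12); WM=−∞
i=1 t=0 v=3: → [0,12); WM=−∞
i=2 t=0 v=7: → [0,12); WM=-3
i=3 t=5 v=4: → [0,12); WM=-3
i=4 t=14 v=5: → [12,24); WM=-3
i=5 t=15 v=9: → [12,24); WM=12; [0,12) fires=4
i=6 t=16 v=4: → [12,24); WM=12
i=7 t=16 v=9: → [12,24); WM=12
i=8 t=19 v=2: → [12,24); WM=16
i=9 t=5 v=4: DROP (t<16-1); WM=16
i=10 t=19 v=9: → [12,24); WM=16
i=11 t=23 v=7: → [12,24); WM=20
i=12 t=27 v=5: → [24,36); WM=20
i=13 t=37 v=8: → [36,48); WM=20
i=14 t=41 v=5: → [36,48); WM=38; [12,24) fires=7 [24,36) fires=1
i=15 t=44 v=8: → [36,48); WM=38
i=16 t=46 v=1: → [36,48); WM=38
i=17 t=34 v=8: DROP (t<38-1); WM=43
i=18 t=28 v=5: DROP (t<43-1); WM=43
i=19 t=25 v=2: DROP (t<43-1); WM=43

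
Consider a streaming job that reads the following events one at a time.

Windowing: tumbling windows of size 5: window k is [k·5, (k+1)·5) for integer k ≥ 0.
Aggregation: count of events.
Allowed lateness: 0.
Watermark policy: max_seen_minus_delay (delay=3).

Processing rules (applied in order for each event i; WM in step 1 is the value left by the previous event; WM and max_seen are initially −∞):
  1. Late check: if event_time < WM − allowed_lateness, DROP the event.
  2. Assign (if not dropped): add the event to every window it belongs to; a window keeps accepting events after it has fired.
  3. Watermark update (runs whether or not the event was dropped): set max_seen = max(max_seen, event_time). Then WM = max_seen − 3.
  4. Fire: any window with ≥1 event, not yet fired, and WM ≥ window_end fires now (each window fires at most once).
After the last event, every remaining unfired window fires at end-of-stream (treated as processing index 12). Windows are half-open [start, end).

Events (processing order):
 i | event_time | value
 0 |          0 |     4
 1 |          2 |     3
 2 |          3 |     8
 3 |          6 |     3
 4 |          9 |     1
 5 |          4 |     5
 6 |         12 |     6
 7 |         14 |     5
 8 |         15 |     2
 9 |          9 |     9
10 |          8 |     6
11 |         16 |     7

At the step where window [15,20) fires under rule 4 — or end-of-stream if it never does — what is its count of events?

i=0 t=0 v=4: → [0,5); WM=-3
i=1 t=2 v=3: → [0,5); WM=-1
i=2 t=3 v=8: → [0,5); WM=0
i=3 t=6 v=3: → [5,10); WM=3
i=4 t=9 v=1: → [5,10); WM=6; [0,5) fires=3
i=5 t=4 v=5: DROP (t<6-0); WM=6
i=6 t=12 v=6: → [10,15); WM=9
i=7 t=14 v=5: → [10,15); WM=11; [5,10) fires=2
i=8 t=15 v=2: → [15,20); WM=12
i=9 t=9 v=9: DROP (t<12-0); WM=12
i=10 t=8 v=6: DROP (t<12-0); WM=12
i=11 t=16 v=7: → [15,20); WM=13

2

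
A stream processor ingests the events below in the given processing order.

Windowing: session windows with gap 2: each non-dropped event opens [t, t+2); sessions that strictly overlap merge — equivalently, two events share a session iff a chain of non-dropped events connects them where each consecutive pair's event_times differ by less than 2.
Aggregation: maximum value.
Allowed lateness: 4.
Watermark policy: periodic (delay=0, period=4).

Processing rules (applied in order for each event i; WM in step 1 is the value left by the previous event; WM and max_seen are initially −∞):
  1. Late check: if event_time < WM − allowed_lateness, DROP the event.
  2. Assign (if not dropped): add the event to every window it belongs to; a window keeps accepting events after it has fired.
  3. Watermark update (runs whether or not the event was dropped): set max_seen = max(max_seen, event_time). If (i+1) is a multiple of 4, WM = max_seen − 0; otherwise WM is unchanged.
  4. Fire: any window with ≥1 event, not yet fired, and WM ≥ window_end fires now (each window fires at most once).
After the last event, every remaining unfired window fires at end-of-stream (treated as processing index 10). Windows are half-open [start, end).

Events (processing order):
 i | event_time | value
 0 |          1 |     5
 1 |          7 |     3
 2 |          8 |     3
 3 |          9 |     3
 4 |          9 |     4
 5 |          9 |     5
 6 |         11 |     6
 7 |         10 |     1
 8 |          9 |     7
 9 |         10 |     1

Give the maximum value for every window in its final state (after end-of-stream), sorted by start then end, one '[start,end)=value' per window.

[1,3)=5 [7,13)=7

i=0 t=1 v=5: → [1,3); WM=−∞
i=1 t=7 v=3: → [7,9); WM=−∞
i=2 t=8 v=3: → [7,10); WM=−∞
i=3 t=9 v=3: → [7,11); WM=9
i=4 t=9 v=4: → [7,11); WM=9
i=5 t=9 v=5: → [7,11); WM=9
i=6 t=11 v=6: → [11,13); WM=9
i=7 t=10 v=1: → [7,13); WM=11
i=8 t=9 v=7: → [7,13); WM=11
i=9 t=10 v=1: → [7,13); WM=11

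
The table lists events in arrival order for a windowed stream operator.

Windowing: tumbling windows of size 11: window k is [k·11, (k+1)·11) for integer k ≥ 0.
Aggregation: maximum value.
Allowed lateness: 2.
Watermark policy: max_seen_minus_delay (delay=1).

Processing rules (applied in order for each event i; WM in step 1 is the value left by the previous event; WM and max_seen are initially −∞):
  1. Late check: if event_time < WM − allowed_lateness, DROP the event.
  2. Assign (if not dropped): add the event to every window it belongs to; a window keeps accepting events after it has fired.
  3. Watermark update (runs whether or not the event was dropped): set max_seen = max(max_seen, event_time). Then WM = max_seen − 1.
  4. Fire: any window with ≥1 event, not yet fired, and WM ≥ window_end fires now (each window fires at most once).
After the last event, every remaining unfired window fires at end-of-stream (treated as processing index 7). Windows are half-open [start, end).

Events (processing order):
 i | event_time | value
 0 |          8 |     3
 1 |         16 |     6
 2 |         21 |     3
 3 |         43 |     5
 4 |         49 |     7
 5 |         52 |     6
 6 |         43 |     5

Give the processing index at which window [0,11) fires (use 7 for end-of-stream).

i=0 t=8 v=3: → [0,11); WM=7
i=1 t=16 v=6: → [11,22); WM=15; [0,11) fires=3
i=2 t=21 v=3: → [11,22); WM=20
i=3 t=43 v=5: → [33,44); WM=42; [11,22) fires=6
i=4 t=49 v=7: → [44,55); WM=48; [33,44) fires=5
i=5 t=52 v=6: → [44,55); WM=51
i=6 t=43 v=5: DROP (t<51-2); WM=51

1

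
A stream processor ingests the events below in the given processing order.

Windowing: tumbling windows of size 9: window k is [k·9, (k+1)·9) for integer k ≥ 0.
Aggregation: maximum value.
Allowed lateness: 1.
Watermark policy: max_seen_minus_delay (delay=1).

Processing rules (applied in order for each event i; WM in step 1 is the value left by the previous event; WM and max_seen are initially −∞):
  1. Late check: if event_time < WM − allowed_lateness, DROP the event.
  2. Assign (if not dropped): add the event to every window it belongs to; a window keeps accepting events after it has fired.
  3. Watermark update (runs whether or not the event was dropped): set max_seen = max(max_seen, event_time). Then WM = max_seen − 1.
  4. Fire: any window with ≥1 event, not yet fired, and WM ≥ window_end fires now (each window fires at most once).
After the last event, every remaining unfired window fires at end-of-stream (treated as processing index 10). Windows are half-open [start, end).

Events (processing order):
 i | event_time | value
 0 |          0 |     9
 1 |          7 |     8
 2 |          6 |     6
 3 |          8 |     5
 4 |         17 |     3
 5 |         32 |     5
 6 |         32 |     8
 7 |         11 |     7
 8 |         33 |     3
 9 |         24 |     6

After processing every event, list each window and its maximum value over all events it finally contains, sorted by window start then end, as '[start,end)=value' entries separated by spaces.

[0,9)=9 [9,18)=3 [27,36)=8

i=0 t=0 v=9: → [0,9); WM=-1
i=1 t=7 v=8: → [0,9); WM=6
i=2 t=6 v=6: → [0,9); WM=6
i=3 t=8 v=5: → [0,9); WM=7
i=4 t=17 v=3: → [9,18); WM=16; [0,9) fires=9
i=5 t=32 v=5: → [27,36); WM=31; [9,18) fires=3
i=6 t=32 v=8: → [27,36); WM=31
i=7 t=11 v=7: DROP (t<31-1); WM=31
i=8 t=33 v=3: → [27,36); WM=32
i=9 t=24 v=6: DROP (t<32-1); WM=32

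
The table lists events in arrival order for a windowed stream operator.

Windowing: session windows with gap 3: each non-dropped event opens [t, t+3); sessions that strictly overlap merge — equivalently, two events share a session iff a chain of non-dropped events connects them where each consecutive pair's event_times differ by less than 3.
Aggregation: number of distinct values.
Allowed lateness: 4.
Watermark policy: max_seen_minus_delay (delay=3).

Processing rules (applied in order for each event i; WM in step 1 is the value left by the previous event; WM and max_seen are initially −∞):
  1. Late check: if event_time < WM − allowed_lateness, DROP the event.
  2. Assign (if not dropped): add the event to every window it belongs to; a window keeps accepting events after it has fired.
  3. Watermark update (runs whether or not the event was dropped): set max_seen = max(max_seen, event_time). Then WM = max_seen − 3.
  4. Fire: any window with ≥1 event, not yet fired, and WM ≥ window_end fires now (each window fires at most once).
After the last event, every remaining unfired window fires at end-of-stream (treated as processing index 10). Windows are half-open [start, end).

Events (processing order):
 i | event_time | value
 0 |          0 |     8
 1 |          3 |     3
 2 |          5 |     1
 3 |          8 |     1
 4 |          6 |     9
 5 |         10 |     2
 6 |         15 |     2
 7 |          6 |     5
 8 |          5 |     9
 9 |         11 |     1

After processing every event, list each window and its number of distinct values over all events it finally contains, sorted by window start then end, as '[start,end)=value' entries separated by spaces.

i=0 t=0 v=8: → [0,3); WM=-3
i=1 t=3 v=3: → [3,6); WM=0
i=2 t=5 v=1: → [3,8); WM=2
i=3 t=8 v=1: → [8,11); WM=5
i=4 t=6 v=9: → [3,11); WM=5
i=5 t=10 v=2: → [3,13); WM=7
i=6 t=15 v=2: → [15,18); WM=12
i=7 t=6 v=5: DROP (t<12-4); WM=12
i=8 t=5 v=9: DROP (t<12-4); WM=12
i=9 t=11 v=1: → [3,14); WM=12

[0,3)=1 [3,14)=4 [15,18)=1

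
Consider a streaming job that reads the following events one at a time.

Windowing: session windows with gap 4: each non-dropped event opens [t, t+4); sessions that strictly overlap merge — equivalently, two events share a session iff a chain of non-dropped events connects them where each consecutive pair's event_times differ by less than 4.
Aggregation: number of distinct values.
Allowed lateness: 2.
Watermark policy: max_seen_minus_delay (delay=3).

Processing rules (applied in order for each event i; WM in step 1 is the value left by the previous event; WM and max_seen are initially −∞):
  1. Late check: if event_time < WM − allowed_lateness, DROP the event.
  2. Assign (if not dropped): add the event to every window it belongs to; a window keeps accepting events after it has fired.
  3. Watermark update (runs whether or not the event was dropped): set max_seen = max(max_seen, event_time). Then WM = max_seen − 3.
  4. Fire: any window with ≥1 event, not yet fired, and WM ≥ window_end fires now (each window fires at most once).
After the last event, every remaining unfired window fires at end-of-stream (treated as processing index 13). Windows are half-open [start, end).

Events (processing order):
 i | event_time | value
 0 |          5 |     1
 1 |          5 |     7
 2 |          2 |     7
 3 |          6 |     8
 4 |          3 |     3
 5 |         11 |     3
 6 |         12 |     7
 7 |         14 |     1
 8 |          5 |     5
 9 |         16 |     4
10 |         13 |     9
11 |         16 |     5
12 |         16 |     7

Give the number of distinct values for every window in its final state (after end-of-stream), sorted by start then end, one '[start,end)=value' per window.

[2,10)=4 [11,20)=6

i=0 t=5 v=1: → [5,9); WM=2
i=1 t=5 v=7: → [5,9); WM=2
i=2 t=2 v=7: → [2,9); WM=2
i=3 t=6 v=8: → [2,10); WM=3
i=4 t=3 v=3: → [2,10); WM=3
i=5 t=11 v=3: → [11,15); WM=8
i=6 t=12 v=7: → [11,16); WM=9
i=7 t=14 v=1: → [11,18); WM=11
i=8 t=5 v=5: DROP (t<11-2); WM=11
i=9 t=16 v=4: → [11,20); WM=13
i=10 t=13 v=9: → [11,20); WM=13
i=11 t=16 v=5: → [11,20); WM=13
i=12 t=16 v=7: → [11,20); WM=13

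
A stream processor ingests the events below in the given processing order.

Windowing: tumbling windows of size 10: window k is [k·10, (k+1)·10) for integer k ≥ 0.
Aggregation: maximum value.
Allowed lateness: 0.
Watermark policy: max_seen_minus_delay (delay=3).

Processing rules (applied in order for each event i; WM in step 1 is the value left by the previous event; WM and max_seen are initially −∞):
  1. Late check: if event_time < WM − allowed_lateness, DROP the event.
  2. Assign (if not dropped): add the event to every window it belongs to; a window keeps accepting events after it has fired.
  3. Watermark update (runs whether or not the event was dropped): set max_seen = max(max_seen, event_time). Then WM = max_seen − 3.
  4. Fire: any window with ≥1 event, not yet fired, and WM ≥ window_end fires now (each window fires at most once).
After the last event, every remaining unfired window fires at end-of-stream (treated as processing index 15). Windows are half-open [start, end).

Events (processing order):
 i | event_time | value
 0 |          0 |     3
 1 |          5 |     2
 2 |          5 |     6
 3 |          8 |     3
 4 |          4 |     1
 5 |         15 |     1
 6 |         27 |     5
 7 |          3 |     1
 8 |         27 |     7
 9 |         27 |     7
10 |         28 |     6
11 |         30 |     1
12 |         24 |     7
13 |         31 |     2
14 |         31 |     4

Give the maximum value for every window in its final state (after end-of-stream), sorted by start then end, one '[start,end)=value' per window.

i=0 t=0 v=3: → [0,10); WM=-3
i=1 t=5 v=2: → [0,10); WM=2
i=2 t=5 v=6: → [0,10); WM=2
i=3 t=8 v=3: → [0,10); WM=5
i=4 t=4 v=1: DROP (t<5-0); WM=5
i=5 t=15 v=1: → [10,20); WM=12; [0,10) fires=6
i=6 t=27 v=5: → [20,30); WM=24; [10,20) fires=1
i=7 t=3 v=1: DROP (t<24-0); WM=24
i=8 t=27 v=7: → [20,30); WM=24
i=9 t=27 v=7: → [20,30); WM=24
i=10 t=28 v=6: → [20,30); WM=25
i=11 t=30 v=1: → [30,40); WM=27
i=12 t=24 v=7: DROP (t<27-0); WM=27
i=13 t=31 v=2: → [30,40); WM=28
i=14 t=31 v=4: → [30,40); WM=28

[0,10)=6 [10,20)=1 [20,30)=7 [30,40)=4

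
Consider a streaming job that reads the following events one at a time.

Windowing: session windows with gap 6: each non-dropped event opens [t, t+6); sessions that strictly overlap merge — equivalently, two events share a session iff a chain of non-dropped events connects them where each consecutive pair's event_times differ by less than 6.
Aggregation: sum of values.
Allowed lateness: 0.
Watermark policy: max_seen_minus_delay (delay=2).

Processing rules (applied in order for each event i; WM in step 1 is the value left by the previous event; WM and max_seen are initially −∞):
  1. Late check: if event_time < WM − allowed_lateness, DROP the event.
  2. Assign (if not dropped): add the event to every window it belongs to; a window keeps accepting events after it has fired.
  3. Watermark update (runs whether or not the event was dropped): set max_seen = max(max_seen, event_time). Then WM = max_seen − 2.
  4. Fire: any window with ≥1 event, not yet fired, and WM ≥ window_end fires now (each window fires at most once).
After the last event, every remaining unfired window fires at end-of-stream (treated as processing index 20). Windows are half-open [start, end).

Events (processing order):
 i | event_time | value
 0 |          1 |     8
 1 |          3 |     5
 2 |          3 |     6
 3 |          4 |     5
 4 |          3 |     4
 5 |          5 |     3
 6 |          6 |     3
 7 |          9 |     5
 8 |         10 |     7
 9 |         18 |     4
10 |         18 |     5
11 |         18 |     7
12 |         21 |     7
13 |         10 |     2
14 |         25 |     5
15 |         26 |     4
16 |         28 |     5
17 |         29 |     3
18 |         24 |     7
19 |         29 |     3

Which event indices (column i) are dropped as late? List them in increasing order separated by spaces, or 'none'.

13 18

i=0 t=1 v=8: → [1,7); WM=-1
i=1 t=3 v=5: → [1,9); WM=1
i=2 t=3 v=6: → [1,9); WM=1
i=3 t=4 v=5: → [1,10); WM=2
i=4 t=3 v=4: → [1,10); WM=2
i=5 t=5 v=3: → [1,11); WM=3
i=6 t=6 v=3: → [1,12); WM=4
i=7 t=9 v=5: → [1,15); WM=7
i=8 t=10 v=7: → [1,16); WM=8
i=9 t=18 v=4: → [18,24); WM=16
i=10 t=18 v=5: → [18,24); WM=16
i=11 t=18 v=7: → [18,24); WM=16
i=12 t=21 v=7: → [18,27); WM=19
i=13 t=10 v=2: DROP (t<19-0); WM=19
i=14 t=25 v=5: → [18,31); WM=23
i=15 t=26 v=4: → [18,32); WM=24
i=16 t=28 v=5: → [18,34); WM=26
i=17 t=29 v=3: → [18,35); WM=27
i=18 t=24 v=7: DROP (t<27-0); WM=27
i=19 t=29 v=3: → [18,35); WM=27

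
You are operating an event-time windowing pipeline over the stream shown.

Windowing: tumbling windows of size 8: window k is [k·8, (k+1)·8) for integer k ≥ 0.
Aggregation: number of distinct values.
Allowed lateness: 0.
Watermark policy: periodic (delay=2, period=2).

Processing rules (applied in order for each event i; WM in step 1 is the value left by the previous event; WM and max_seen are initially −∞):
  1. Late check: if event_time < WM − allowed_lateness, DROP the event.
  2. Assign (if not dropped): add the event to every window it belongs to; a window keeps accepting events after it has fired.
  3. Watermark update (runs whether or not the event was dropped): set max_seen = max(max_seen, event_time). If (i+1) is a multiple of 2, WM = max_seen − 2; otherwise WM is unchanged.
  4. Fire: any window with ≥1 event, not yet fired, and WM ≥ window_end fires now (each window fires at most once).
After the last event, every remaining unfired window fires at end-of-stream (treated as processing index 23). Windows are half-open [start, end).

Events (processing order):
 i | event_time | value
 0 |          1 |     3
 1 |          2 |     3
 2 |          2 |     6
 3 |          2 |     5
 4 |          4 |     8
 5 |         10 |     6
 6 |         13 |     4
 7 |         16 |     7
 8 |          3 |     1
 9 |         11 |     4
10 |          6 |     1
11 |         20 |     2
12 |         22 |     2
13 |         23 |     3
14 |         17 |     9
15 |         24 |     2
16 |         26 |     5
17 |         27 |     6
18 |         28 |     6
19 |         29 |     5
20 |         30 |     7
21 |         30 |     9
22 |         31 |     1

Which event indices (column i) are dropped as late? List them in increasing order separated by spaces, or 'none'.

8 9 10 14

i=0 t=1 v=3: → [0,8); WM=−∞
i=1 t=2 v=3: → [0,8); WM=0
i=2 t=2 v=6: → [0,8); WM=0
i=3 t=2 v=5: → [0,8); WM=0
i=4 t=4 v=8: → [0,8); WM=0
i=5 t=10 v=6: → [8,16); WM=8; [0,8) fires=4
i=6 t=13 v=4: → [8,16); WM=8
i=7 t=16 v=7: → [16,24); WM=14
i=8 t=3 v=1: DROP (t<14-0); WM=14
i=9 t=11 v=4: DROP (t<14-0); WM=14
i=10 t=6 v=1: DROP (t<14-0); WM=14
i=11 t=20 v=2: → [16,24); WM=18; [8,16) fires=2
i=12 t=22 v=2: → [16,24); WM=18
i=13 t=23 v=3: → [16,24); WM=21
i=14 t=17 v=9: DROP (t<21-0); WM=21
i=15 t=24 v=2: → [24,32); WM=22
i=16 t=26 v=5: → [24,32); WM=22
i=17 t=27 v=6: → [24,32); WM=25; [16,24) fires=3
i=18 t=28 v=6: → [24,32); WM=25
i=19 t=29 v=5: → [24,32); WM=27
i=20 t=30 v=7: → [24,32); WM=27
i=21 t=30 v=9: → [24,32); WM=28
i=22 t=31 v=1: → [24,32); WM=28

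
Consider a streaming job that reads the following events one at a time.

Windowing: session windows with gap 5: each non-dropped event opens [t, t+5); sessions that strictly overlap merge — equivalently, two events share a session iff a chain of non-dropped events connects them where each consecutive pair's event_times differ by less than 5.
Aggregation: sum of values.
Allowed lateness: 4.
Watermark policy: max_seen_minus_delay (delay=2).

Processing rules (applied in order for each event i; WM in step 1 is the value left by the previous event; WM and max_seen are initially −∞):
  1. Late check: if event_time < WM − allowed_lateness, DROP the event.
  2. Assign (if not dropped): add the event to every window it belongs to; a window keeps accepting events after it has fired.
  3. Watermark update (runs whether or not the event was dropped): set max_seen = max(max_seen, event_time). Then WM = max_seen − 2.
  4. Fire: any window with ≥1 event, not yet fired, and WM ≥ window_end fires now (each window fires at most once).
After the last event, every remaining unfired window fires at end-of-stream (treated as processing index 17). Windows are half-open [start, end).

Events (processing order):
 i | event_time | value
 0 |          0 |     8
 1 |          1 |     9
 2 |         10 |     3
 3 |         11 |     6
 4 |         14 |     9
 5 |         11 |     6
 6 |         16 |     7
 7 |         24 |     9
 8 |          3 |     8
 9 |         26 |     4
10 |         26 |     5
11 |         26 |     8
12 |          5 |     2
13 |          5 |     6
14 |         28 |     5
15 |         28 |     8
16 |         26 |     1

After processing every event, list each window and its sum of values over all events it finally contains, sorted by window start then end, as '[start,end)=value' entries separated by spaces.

[0,6)=17 [10,21)=31 [24,33)=40

i=0 t=0 v=8: → [0,5); WM=-2
i=1 t=1 v=9: → [0,6); WM=-1
i=2 t=10 v=3: → [10,15); WM=8
i=3 t=11 v=6: → [10,16); WM=9
i=4 t=14 v=9: → [10,19); WM=12
i=5 t=11 v=6: → [10,19); WM=12
i=6 t=16 v=7: → [10,21); WM=14
i=7 t=24 v=9: → [24,29); WM=22
i=8 t=3 v=8: DROP (t<22-4); WM=22
i=9 t=26 v=4: → [24,31); WM=24
i=10 t=26 v=5: → [24,31); WM=24
i=11 t=26 v=8: → [24,31); WM=24
i=12 t=5 v=2: DROP (t<24-4); WM=24
i=13 t=5 v=6: DROP (t<24-4); WM=24
i=14 t=28 v=5: → [24,33); WM=26
i=15 t=28 v=8: → [24,33); WM=26
i=16 t=26 v=1: → [24,33); WM=26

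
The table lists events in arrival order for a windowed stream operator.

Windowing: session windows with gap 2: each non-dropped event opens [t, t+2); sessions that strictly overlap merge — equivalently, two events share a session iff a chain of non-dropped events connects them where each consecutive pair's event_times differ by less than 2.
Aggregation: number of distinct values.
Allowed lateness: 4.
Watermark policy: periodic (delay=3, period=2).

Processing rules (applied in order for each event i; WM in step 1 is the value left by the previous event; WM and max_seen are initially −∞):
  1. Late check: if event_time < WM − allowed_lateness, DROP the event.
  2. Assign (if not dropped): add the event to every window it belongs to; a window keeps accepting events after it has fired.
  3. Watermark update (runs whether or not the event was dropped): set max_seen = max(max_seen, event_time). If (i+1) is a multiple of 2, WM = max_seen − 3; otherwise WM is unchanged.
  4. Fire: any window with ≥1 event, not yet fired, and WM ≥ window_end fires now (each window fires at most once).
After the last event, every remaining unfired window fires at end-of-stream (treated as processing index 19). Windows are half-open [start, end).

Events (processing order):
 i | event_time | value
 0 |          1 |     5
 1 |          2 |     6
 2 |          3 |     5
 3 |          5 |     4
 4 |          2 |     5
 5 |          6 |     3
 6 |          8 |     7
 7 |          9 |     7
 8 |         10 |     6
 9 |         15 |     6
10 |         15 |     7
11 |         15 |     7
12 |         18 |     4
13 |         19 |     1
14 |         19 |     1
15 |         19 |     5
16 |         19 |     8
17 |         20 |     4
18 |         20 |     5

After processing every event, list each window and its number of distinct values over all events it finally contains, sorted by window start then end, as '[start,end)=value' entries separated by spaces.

i=0 t=1 v=5: → [1,3); WM=−∞
i=1 t=2 v=6: → [1,4); WM=-1
i=2 t=3 v=5: → [1,5); WM=-1
i=3 t=5 v=4: → [5,7); WM=2
i=4 t=2 v=5: → [1,5); WM=2
i=5 t=6 v=3: → [5,8); WM=3
i=6 t=8 v=7: → [8,10); WM=3
i=7 t=9 v=7: → [8,11); WM=6
i=8 t=10 v=6: → [8,12); WM=6
i=9 t=15 v=6: → [15,17); WM=12
i=10 t=15 v=7: → [15,17); WM=12
i=11 t=15 v=7: → [15,17); WM=12
i=12 t=18 v=4: → [18,20); WM=12
i=13 t=19 v=1: → [18,21); WM=16
i=14 t=19 v=1: → [18,21); WM=16
i=15 t=19 v=5: → [18,21); WM=16
i=16 t=19 v=8: → [18,21); WM=16
i=17 t=20 v=4: → [18,22); WM=17
i=18 t=20 v=5: → [18,22); WM=17

[1,5)=2 [5,8)=2 [8,12)=2 [15,17)=2 [18,22)=4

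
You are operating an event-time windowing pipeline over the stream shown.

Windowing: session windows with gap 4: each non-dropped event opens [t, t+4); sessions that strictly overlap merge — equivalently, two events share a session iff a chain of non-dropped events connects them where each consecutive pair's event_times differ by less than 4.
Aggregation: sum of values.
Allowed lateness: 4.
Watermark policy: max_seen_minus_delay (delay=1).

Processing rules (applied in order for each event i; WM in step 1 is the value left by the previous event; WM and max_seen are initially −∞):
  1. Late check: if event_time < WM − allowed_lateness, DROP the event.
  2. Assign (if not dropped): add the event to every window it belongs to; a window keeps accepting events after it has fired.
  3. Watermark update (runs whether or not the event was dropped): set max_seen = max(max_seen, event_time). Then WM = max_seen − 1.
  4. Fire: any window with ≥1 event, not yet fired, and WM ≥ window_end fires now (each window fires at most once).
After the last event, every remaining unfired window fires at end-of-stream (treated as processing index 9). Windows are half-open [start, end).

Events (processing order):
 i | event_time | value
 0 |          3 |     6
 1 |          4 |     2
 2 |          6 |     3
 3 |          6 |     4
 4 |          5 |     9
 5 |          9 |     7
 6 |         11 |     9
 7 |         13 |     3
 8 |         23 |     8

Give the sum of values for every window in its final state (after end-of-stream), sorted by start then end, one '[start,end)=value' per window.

[3,17)=43 [23,27)=8

i=0 t=3 v=6: → [3,7); WM=2
i=1 t=4 v=2: → [3,8); WM=3
i=2 t=6 v=3: → [3,10); WM=5
i=3 t=6 v=4: → [3,10); WM=5
i=4 t=5 v=9: → [3,10); WM=5
i=5 t=9 v=7: → [3,13); WM=8
i=6 t=11 v=9: → [3,15); WM=10
i=7 t=13 v=3: → [3,17); WM=12
i=8 t=23 v=8: → [23,27); WM=22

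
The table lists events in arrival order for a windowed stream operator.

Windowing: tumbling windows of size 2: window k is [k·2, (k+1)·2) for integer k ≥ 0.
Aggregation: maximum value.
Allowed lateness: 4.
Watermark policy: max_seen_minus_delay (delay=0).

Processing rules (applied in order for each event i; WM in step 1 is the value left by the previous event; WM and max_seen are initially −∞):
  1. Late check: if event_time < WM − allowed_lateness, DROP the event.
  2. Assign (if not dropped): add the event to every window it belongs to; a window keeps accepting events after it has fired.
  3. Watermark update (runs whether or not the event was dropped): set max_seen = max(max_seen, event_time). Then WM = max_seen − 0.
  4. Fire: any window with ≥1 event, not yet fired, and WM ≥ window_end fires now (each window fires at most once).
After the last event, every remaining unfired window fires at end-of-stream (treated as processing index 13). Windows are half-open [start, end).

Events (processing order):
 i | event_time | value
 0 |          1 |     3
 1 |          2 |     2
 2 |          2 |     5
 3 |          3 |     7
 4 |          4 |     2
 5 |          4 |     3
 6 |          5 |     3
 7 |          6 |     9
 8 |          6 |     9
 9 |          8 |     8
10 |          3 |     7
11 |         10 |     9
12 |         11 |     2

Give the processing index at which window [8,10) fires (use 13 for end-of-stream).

i=0 t=1 v=3: → [0,2); WM=1
i=1 t=2 v=2: → [2,4); WM=2; [0,2) fires=3
i=2 t=2 v=5: → [2,4); WM=2
i=3 t=3 v=7: → [2,4); WM=3
i=4 t=4 v=2: → [4,6); WM=4; [2,4) fires=7
i=5 t=4 v=3: → [4,6); WM=4
i=6 t=5 v=3: → [4,6); WM=5
i=7 t=6 v=9: → [6,8); WM=6; [4,6) fires=3
i=8 t=6 v=9: → [6,8); WM=6
i=9 t=8 v=8: → [8,10); WM=8; [6,8) fires=9
i=10 t=3 v=7: DROP (t<8-4); WM=8
i=11 t=10 v=9: → [10,12); WM=10; [8,10) fires=8
i=12 t=11 v=2: → [10,12); WM=11

11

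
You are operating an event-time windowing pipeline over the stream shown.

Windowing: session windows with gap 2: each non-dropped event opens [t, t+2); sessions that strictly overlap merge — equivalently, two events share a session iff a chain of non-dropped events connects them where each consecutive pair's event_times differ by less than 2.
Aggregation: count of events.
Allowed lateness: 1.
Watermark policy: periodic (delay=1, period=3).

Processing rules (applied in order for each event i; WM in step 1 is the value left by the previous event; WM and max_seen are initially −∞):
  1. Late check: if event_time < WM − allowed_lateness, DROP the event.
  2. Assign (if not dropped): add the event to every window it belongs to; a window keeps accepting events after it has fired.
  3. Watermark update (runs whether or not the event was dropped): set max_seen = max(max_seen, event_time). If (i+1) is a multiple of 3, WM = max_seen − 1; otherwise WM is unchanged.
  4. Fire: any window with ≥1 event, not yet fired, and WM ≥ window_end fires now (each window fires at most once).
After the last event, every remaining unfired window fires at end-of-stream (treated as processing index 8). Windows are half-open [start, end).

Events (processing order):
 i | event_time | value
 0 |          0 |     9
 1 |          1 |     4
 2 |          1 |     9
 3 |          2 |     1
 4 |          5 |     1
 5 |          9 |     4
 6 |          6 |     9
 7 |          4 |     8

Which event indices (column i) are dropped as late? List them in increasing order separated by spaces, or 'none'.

6 7

i=0 t=0 v=9: → [0,2); WM=−∞
i=1 t=1 v=4: → [0,3); WM=−∞
i=2 t=1 v=9: → [0,3); WM=0
i=3 t=2 v=1: → [0,4); WM=0
i=4 t=5 v=1: → [5,7); WM=0
i=5 t=9 v=4: → [9,11); WM=8
i=6 t=6 v=9: DROP (t<8-1); WM=8
i=7 t=4 v=8: DROP (t<8-1); WM=8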